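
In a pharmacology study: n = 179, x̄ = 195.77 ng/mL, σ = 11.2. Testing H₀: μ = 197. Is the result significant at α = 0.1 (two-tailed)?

z = (195.77 - 197)/(11.2/√179) = -1.469. Since |z| ≤ 1.645, not significant at α = 0.1.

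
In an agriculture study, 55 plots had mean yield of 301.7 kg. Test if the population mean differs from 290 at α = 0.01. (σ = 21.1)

z = (x̄ - μ₀)/(σ/√n) = (301.7 - 290)/(21.1/√55) = 4.112. Critical value: ±2.576. Since |4.112| > 2.576, Reject H₀.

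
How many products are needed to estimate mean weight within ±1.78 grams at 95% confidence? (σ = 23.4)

n = (z*σ/E)² = (1.96×23.4/1.78)² = 663.9 → n = 664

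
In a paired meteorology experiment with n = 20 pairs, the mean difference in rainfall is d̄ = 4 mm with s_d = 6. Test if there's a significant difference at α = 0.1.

t = d̄/(s_d/√n) = 4/(6/√20) = 2.981. df = 19, critical t = ±1.729. Reject H₀.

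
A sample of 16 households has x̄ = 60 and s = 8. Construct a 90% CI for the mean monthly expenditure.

CI = x̄ ± t*(s/√n) = 60 ± 1.753(8/√16) = (56.49, 63.51)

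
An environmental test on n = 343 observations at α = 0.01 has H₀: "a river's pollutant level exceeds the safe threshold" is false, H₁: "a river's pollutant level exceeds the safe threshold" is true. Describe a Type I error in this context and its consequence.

Type I error: rejecting H₀ when it is true — concluding that a river's pollutant level exceeds the safe threshold when in fact it is not. Consequence: shutting down a compliant factory unnecessarily.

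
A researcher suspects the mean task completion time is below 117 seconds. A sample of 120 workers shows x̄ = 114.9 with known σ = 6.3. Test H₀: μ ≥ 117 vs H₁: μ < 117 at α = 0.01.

z = -3.651. Critical value: -2.33. Reject H₀.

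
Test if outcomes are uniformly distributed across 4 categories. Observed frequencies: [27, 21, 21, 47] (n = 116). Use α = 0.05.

Expected = 29 each. χ² = Σ(O-E)²/E = 15.724. df = 3, critical value = 7.815. Reject H₀.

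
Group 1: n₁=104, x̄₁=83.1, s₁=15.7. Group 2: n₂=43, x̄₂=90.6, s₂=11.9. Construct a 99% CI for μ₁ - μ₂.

Difference = -7.5. SE = √(15.7²/104 + 11.9²/43) = 2.38. CI = (-13.63, -1.37)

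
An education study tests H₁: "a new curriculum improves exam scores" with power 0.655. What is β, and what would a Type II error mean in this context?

β = 1 - power = 1 - 0.655 = 0.345. A Type II error is failing to reject H₀ when H₀ is false (false negative) — here, failing to conclude that a new curriculum improves exam scores when in fact it is true. Consequence: keeping the old curriculum when the new one would have helped students.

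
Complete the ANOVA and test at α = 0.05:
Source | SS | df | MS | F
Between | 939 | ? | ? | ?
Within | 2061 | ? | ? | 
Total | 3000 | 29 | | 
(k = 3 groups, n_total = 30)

df_between = 2, df_within = 27. MS_between = 469.5, MS_within = 76.33. F = 6.151, F_crit ≈ 3.354. Reject H₀.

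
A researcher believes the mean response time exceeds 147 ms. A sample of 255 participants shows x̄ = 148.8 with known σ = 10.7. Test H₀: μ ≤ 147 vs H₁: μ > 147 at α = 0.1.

z = 2.686. Critical value: 1.28. Reject H₀.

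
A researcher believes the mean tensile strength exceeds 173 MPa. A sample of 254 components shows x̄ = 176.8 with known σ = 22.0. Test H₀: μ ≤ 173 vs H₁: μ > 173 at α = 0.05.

z = 2.753. Critical value: 1.645. Reject H₀.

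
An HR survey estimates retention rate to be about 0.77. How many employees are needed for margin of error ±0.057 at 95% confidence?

n = z²p(1-p)/E² = 1.96²×0.77×0.23/0.057² = 209.4 → n = 210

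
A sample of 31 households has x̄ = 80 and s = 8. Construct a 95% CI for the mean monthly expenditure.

CI = x̄ ± t*(s/√n) = 80 ± 2.042(8/√31) = (77.07, 82.93)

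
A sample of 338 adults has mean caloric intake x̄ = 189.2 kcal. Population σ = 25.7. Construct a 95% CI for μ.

CI = x̄ ± z*(σ/√n) = 189.2 ± 1.96(25.7/√338) = 189.2 ± 2.74 = (186.46, 191.94)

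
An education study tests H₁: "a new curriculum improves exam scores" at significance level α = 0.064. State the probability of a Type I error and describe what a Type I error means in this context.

P(Type I error) = α = 0.064. A Type I error is rejecting H₀ when H₀ is actually true (false positive) — here, concluding that a new curriculum improves exam scores when in fact this is not the case. Consequence: adopting a curriculum that gives no real benefit — disruption for nothing.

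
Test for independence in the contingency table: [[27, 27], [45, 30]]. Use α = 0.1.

χ² = 1.273. df = 1, critical = 2.706. Fail to reject H₀. No evidence of dependence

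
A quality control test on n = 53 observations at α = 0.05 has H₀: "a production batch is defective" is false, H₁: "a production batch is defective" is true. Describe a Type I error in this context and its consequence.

Type I error: rejecting H₀ when it is true — concluding that a production batch is defective when in fact it is not. Consequence: scrapping a good batch — wasted material and cost for no reason.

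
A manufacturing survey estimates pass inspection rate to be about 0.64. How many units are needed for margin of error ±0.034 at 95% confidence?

n = z²p(1-p)/E² = 1.96²×0.64×0.36/0.034² = 765.7 → n = 766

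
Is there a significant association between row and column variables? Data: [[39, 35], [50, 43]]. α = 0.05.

χ² = 0.019. df = 1, critical = 3.841. Fail to reject H₀. No evidence of dependence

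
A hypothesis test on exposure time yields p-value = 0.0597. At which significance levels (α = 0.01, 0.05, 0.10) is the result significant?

p = 0.0597. Significant at: α = 0.1.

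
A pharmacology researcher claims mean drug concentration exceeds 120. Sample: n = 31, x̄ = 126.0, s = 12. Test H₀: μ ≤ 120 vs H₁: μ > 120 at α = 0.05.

t = (126.0 - 120)/(12/√31) = 2.784, df = 30. Critical t = 1.697. Reject H₀.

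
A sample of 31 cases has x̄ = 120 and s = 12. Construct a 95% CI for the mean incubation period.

CI = x̄ ± t*(s/√n) = 120 ± 2.042(12/√31) = (115.6, 124.4)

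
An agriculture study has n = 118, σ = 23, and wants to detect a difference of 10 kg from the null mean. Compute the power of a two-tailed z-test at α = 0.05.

SE = σ/√n = 23/√118 = 2.117. Non-centrality λ = d/SE = 10/2.117 = 4.723. Power ≈ Φ(λ - z_{α/2}) = Φ(4.723 - 1.96) = Φ(2.763) = 0.997.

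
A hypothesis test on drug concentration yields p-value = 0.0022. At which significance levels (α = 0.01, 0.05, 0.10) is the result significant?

p = 0.0022. Significant at: α = 0.01, 0.05, 0.1.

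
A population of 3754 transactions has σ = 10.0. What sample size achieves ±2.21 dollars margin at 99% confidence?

Without FPC: n₀ = (2.576×10.0/2.21)² = 135.865. With FPC: n = n₀N/(n₀+N-1) = 131.2 → n = 132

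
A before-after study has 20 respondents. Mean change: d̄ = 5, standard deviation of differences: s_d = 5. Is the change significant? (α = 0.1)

t = d̄/(s_d/√n) = 5/(5/√20) = 4.472. df = 19, critical t = ±1.729. Reject H₀.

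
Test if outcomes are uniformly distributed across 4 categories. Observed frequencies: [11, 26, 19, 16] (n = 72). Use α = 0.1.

Expected = 18 each. χ² = Σ(O-E)²/E = 6.556. df = 3, critical value = 6.251. Reject H₀.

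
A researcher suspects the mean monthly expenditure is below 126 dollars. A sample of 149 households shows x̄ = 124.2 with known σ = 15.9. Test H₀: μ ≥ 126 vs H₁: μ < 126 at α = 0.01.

z = -1.382. Critical value: -2.33. Fail to reject H₀.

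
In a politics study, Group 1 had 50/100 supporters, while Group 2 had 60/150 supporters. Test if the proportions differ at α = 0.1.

p̂₁ = 0.5, p̂₂ = 0.4, pooled p̂ = 0.44. z = 1.56. Critical: ±1.645. Fail to reject H₀.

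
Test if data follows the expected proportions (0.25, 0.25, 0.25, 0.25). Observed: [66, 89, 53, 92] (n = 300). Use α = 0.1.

Expected: [75.0, 75.0, 75.0, 75.0]. χ² = 14.0. df = 3, critical = 6.251. Reject H₀.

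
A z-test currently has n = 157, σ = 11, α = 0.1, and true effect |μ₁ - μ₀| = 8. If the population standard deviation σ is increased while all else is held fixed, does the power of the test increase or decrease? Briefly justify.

Power decreases: a larger σ inflates the standard error σ/√n, pulling the sampling distribution under H₁ back toward the critical value.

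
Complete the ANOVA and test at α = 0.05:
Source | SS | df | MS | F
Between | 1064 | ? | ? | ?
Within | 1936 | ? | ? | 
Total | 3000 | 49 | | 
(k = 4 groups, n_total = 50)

df_between = 3, df_within = 46. MS_between = 354.67, MS_within = 42.09. F = 8.427, F_crit ≈ 2.807. Reject H₀.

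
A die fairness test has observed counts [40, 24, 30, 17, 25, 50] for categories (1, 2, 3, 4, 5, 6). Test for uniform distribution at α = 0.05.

Expected = 31 each. χ² = Σ(O-E)²/E = 23.355. df = 5, critical value = 11.07. Reject H₀.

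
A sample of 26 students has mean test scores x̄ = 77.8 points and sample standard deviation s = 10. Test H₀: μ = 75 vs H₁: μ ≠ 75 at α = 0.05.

t = (x̄ - μ₀)/(s/√n) = (77.8 - 75)/(10/√26) = 1.428. df = 25, critical t = ±2.06. Fail to reject H₀.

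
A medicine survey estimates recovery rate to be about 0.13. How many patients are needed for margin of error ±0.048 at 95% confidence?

n = z²p(1-p)/E² = 1.96²×0.13×0.87/0.048² = 188.6 → n = 189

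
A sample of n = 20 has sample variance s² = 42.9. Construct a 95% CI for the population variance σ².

df = 19. χ²_{0.025} = 32.852, χ²_{0.975} = 8.907. CI for σ² = ((n-1)s²/χ²_{α/2}, (n-1)s²/χ²_{1-α/2}) = (19·42.9/32.852, 19·42.9/8.907) = (24.81, 91.51)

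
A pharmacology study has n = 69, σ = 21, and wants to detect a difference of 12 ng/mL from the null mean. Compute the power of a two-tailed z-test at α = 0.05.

SE = σ/√n = 21/√69 = 2.528. Non-centrality λ = d/SE = 12/2.528 = 4.747. Power ≈ Φ(λ - z_{α/2}) = Φ(4.747 - 1.96) = Φ(2.787) = 0.997.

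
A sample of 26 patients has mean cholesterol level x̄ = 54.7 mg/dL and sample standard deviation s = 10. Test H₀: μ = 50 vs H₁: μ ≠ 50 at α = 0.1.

t = (x̄ - μ₀)/(s/√n) = (54.7 - 50)/(10/√26) = 2.397. df = 25, critical t = ±1.708. Reject H₀.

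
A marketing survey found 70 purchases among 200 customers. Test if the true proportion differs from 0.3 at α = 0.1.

p̂ = 0.35, p₀ = 0.3. z = (p̂ - p₀)/√(p₀(1-p₀)/n) = 1.543. Critical: ±1.645. Fail to reject H₀.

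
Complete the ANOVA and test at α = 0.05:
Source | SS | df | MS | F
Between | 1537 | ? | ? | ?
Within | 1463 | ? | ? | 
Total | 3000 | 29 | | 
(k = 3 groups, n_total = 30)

df_between = 2, df_within = 27. MS_between = 768.5, MS_within = 54.19. F = 14.183, F_crit ≈ 3.354. Reject H₀.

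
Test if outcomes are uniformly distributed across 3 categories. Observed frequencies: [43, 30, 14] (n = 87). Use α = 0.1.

Expected = 29 each. χ² = Σ(O-E)²/E = 14.552. df = 2, critical value = 4.605. Reject H₀.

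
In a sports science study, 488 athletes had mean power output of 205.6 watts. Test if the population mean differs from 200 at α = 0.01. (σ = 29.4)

z = (x̄ - μ₀)/(σ/√n) = (205.6 - 200)/(29.4/√488) = 4.208. Critical value: ±2.576. Since |4.208| > 2.576, Reject H₀.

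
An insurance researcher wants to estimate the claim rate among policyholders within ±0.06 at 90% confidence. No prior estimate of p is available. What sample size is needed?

Conservative approach: use p = 0.5 (maximizes p(1-p) = 0.25). n = z²(0.25)/E² = 1.645²×0.25/0.06² = 187.9 → n = 188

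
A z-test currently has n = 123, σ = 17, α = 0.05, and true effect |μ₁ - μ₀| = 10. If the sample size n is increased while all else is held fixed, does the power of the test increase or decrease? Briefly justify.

Power increases: a larger n shrinks the standard error σ/√n, moving the sampling distribution under H₁ further from the critical value.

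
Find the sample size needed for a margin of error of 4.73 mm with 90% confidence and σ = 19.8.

n = (z*σ/E)² = (1.645×19.8/4.73)² = 47.4 → n = 48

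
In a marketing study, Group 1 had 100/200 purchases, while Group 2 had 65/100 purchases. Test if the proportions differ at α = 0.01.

p̂₁ = 0.5, p̂₂ = 0.65, pooled p̂ = 0.55. z = -2.462. Critical: ±2.576. Fail to reject H₀.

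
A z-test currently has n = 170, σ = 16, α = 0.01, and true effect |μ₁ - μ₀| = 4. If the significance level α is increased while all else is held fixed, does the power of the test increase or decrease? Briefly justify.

Power increases: a larger α lowers the critical value, so more of the H₁ sampling distribution falls in the rejection region.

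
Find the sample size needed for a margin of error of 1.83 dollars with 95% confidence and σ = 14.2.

n = (z*σ/E)² = (1.96×14.2/1.83)² = 231.3 → n = 232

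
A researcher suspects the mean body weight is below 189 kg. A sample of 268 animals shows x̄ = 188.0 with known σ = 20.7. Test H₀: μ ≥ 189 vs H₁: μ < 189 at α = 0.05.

z = -0.791. Critical value: -1.645. Fail to reject H₀.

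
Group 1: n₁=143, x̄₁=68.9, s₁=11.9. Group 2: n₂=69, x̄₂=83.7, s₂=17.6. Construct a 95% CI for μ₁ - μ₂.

Difference = -14.8. SE = √(11.9²/143 + 17.6²/69) = 2.341. CI = (-19.39, -10.21)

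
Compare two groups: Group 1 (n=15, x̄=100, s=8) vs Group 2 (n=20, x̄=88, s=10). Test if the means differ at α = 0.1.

Pooled sp = 9.2. t = 3.817, df = 33. Critical t = ±1.692. Reject H₀.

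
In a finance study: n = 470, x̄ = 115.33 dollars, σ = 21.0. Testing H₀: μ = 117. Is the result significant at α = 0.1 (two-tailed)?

z = (115.33 - 117)/(21.0/√470) = -1.724. Since |z| > 1.645, significant at α = 0.1.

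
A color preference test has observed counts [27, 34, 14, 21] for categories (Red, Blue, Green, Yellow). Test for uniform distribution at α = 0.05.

Expected = 24 each. χ² = Σ(O-E)²/E = 9.083. df = 3, critical value = 7.815. Reject H₀.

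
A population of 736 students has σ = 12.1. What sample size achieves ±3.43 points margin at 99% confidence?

Without FPC: n₀ = (2.576×12.1/3.43)² = 82.58. With FPC: n = n₀N/(n₀+N-1) = 74.3 → n = 75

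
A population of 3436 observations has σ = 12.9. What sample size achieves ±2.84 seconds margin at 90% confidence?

Without FPC: n₀ = (1.645×12.9/2.84)² = 55.831. With FPC: n = n₀N/(n₀+N-1) = 55.0 → n = 55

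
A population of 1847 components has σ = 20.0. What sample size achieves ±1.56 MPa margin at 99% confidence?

Without FPC: n₀ = (2.576×20.0/1.56)² = 1090.693. With FPC: n = n₀N/(n₀+N-1) = 686.0 → n = 686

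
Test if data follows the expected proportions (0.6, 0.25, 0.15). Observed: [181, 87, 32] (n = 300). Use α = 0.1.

Expected: [180.0, 75.0, 45.0]. χ² = 5.681. df = 2, critical = 4.605. Reject H₀.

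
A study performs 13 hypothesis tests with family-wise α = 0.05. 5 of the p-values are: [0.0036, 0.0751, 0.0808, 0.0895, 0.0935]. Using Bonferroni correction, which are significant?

Bonferroni α = 0.05/13 = 0.00385. Significant p-values: [0.0036]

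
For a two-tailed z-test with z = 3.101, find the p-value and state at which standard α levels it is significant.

p = 2·P(Z > |3.101|) = 2·(1 - Φ(3.101)) ≈ 0.0019. Significant at α = 0.1; Significant at α = 0.05; Significant at α = 0.01.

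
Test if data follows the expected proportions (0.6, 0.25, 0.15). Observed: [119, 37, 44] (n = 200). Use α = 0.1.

Expected: [120.0, 50.0, 30.0]. χ² = 9.922. df = 2, critical = 4.605. Reject H₀.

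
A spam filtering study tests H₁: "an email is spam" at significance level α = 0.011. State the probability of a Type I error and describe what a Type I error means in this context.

P(Type I error) = α = 0.011. A Type I error is rejecting H₀ when H₀ is actually true (false positive) — here, concluding that an email is spam when in fact this is not the case. Consequence: a legitimate email is sent to the spam folder and the user misses it.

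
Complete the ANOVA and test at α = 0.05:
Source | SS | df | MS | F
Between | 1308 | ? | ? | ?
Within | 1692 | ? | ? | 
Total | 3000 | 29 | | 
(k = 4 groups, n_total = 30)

df_between = 3, df_within = 26. MS_between = 436.0, MS_within = 65.08. F = 6.7, F_crit ≈ 2.975. Reject H₀.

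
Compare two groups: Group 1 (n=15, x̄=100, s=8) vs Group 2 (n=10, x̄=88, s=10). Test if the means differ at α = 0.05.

Pooled sp = 8.84. t = 3.326, df = 23. Critical t = ±2.069. Reject H₀.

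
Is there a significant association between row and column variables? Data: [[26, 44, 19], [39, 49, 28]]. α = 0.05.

χ² = 1.054. df = 2, critical = 5.991. Fail to reject H₀. No evidence of dependence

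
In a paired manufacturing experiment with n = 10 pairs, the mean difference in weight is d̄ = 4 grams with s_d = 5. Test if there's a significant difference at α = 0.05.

t = d̄/(s_d/√n) = 4/(5/√10) = 2.53. df = 9, critical t = ±2.262. Reject H₀.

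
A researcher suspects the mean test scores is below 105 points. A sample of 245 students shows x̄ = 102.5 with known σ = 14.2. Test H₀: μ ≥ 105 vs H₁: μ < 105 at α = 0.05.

z = -2.756. Critical value: -1.645. Reject H₀.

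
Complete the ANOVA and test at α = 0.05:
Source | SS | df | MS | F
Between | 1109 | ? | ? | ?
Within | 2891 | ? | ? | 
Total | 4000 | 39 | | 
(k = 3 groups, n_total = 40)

df_between = 2, df_within = 37. MS_between = 554.5, MS_within = 78.14. F = 7.097, F_crit ≈ 3.252. Reject H₀.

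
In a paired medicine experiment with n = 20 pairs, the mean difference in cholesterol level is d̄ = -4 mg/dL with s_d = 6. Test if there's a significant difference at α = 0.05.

t = d̄/(s_d/√n) = -4/(6/√20) = -2.981. df = 19, critical t = ±2.093. Reject H₀.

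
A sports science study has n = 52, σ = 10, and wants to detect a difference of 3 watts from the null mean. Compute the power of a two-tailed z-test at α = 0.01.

SE = σ/√n = 10/√52 = 1.387. Non-centrality λ = d/SE = 3/1.387 = 2.163. Power ≈ Φ(λ - z_{α/2}) = Φ(2.163 - 2.576) = Φ(-0.413) = 0.34.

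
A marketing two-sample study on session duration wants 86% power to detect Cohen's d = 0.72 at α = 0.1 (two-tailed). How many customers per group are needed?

z_{α/2} = 1.645, z_β = Φ⁻¹(0.86) = 1.08. For medium effect (d = 0.72): n per group = 2(z_{α/2} + z_β)²/d² = 2(1.645 + 1.08)²/0.72² = 28.6 → 29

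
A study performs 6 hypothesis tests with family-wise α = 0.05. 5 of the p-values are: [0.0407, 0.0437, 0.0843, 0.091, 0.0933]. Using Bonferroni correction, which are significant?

Bonferroni α = 0.05/6 = 0.00833. None of the given p-values are significant.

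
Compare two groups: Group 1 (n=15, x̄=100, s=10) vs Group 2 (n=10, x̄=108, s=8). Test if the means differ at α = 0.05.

Pooled sp = 9.27. t = -2.114, df = 23. Critical t = ±2.069. Reject H₀.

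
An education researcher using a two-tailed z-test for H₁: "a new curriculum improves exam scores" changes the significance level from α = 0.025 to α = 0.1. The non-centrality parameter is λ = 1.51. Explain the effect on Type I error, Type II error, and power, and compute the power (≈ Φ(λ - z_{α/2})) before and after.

Increasing α from 0.025 to 0.1:
• Type I error rate increases (α is the Type I rate by definition).
• Critical value moves from z_{α/2} = 2.241 to 1.645, so power = Φ(λ - z_{α/2}) goes from Φ(1.51 - 2.241) = 0.232 to Φ(1.51 - 1.645) = 0.446.
• Type II error rate β = 1 - power therefore decreases (0.768 → 0.554).
Appropriate when false negatives are costly — here, keeping the old curriculum when the new one would have helped students.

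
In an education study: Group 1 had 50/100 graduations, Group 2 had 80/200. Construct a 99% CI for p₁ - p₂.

p̂₁ = 0.5, p̂₂ = 0.4. Difference = 0.1. CI = (-0.057, 0.257)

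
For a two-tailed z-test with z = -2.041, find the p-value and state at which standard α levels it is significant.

p = 2·P(Z > |-2.041|) = 2·(1 - Φ(2.041)) ≈ 0.0413. Significant at α = 0.1; Significant at α = 0.05.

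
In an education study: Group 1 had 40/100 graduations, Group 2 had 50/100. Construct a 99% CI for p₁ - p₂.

p̂₁ = 0.4, p̂₂ = 0.5. Difference = -0.1. CI = (-0.28, 0.08)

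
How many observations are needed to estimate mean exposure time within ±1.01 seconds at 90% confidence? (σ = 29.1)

n = (z*σ/E)² = (1.645×29.1/1.01)² = 2246.3 → n = 2247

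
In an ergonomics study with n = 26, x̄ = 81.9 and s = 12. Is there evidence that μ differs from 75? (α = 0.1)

t = (x̄ - μ₀)/(s/√n) = (81.9 - 75)/(12/√26) = 2.932. df = 25, critical t = ±1.708. Reject H₀.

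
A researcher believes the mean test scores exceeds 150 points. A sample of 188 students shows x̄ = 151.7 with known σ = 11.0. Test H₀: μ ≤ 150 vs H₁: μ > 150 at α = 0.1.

z = 2.119. Critical value: 1.28. Reject H₀.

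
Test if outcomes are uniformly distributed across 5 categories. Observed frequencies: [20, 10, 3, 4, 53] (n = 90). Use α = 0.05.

Expected = 18 each. χ² = Σ(O-E)²/E = 95.222. df = 4, critical value = 9.488. Reject H₀.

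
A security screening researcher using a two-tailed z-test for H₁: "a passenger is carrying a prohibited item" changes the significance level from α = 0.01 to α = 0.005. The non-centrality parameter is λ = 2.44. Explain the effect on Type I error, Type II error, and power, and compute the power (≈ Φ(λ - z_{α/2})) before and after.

Decreasing α from 0.01 to 0.005:
• Type I error rate decreases (α is the Type I rate by definition).
• Critical value moves from z_{α/2} = 2.576 to 2.807, so power = Φ(λ - z_{α/2}) goes from Φ(2.44 - 2.576) = 0.446 to Φ(2.44 - 2.807) = 0.357.
• Type II error rate β = 1 - power therefore increases (0.554 → 0.643).
Appropriate when false positives are costly — here, detaining an innocent passenger — delay and inconvenience.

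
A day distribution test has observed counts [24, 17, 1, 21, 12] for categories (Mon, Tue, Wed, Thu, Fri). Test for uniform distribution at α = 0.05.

Expected = 15 each. χ² = Σ(O-E)²/E = 21.733. df = 4, critical value = 9.488. Reject H₀.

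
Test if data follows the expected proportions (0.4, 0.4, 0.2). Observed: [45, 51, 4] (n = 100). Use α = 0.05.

Expected: [40.0, 40.0, 20.0]. χ² = 16.45. df = 2, critical = 5.991. Reject H₀.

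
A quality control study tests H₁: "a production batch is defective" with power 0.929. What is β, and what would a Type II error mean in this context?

β = 1 - power = 1 - 0.929 = 0.071. A Type II error is failing to reject H₀ when H₀ is false (false negative) — here, failing to conclude that a production batch is defective when in fact it is true. Consequence: shipping a defective batch — faulty products reach customers.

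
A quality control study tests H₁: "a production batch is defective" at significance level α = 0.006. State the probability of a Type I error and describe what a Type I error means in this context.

P(Type I error) = α = 0.006. A Type I error is rejecting H₀ when H₀ is actually true (false positive) — here, concluding that a production batch is defective when in fact this is not the case. Consequence: scrapping a good batch — wasted material and cost for no reason.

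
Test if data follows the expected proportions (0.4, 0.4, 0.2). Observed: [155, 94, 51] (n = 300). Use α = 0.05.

Expected: [120.0, 120.0, 60.0]. χ² = 17.192. df = 2, critical = 5.991. Reject H₀.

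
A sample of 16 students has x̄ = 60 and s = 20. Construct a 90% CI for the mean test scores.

CI = x̄ ± t*(s/√n) = 60 ± 1.753(20/√16) = (51.23, 68.77)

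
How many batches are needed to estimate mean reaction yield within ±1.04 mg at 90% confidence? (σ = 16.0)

n = (z*σ/E)² = (1.645×16.0/1.04)² = 640.5 → n = 641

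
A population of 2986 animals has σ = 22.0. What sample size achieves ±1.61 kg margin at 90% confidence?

Without FPC: n₀ = (1.645×22.0/1.61)² = 505.272. With FPC: n = n₀N/(n₀+N-1) = 432.3 → n = 433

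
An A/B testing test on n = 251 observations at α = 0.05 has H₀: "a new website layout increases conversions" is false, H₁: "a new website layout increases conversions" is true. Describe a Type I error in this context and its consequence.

Type I error: rejecting H₀ when it is true — concluding that a new website layout increases conversions when in fact it is not. Consequence: rolling out a layout that doesn't actually help — wasted engineering effort.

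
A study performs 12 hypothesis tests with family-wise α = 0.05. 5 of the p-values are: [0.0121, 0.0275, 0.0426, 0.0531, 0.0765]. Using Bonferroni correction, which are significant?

Bonferroni α = 0.05/12 = 0.00417. None of the given p-values are significant.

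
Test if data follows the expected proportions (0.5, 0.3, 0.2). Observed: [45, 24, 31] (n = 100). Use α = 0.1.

Expected: [50.0, 30.0, 20.0]. χ² = 7.75. df = 2, critical = 4.605. Reject H₀.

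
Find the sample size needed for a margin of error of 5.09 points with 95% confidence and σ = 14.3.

n = (z*σ/E)² = (1.96×14.3/5.09)² = 30.3 → n = 31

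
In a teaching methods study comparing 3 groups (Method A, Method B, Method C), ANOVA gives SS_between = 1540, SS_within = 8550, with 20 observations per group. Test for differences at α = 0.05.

df_between = 2, df_within = 57. F = MS_between/MS_within = 770.0/150.0 = 5.133. F_crit ≈ 3.159. Reject H₀. At least one mean differs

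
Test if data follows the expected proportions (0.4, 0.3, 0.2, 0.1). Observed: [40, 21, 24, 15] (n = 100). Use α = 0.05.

Expected: [40.0, 30.0, 20.0, 10.0]. χ² = 6.0. df = 3, critical = 7.815. Fail to reject H₀.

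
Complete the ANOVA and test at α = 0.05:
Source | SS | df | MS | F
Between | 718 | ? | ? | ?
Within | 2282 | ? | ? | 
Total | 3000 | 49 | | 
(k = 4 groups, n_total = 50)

df_between = 3, df_within = 46. MS_between = 239.33, MS_within = 49.61. F = 4.824, F_crit ≈ 2.807. Reject H₀.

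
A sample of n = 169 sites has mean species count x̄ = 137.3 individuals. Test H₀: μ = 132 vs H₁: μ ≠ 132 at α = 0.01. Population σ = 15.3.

z = (x̄ - μ₀)/(σ/√n) = (137.3 - 132)/(15.3/√169) = 4.503. Critical value: ±2.576. Since |4.503| > 2.576, Reject H₀.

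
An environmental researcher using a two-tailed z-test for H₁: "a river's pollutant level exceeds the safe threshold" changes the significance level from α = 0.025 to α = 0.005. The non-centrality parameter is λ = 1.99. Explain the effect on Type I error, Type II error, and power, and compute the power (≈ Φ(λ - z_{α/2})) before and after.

Decreasing α from 0.025 to 0.005:
• Type I error rate decreases (α is the Type I rate by definition).
• Critical value moves from z_{α/2} = 2.241 to 2.807, so power = Φ(λ - z_{α/2}) goes from Φ(1.99 - 2.241) = 0.401 to Φ(1.99 - 2.807) = 0.207.
• Type II error rate β = 1 - power therefore increases (0.599 → 0.793).
Appropriate when false positives are costly — here, shutting down a compliant factory unnecessarily.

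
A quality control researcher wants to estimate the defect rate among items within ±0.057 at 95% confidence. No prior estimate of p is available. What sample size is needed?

Conservative approach: use p = 0.5 (maximizes p(1-p) = 0.25). n = z²(0.25)/E² = 1.96²×0.25/0.057² = 295.6 → n = 296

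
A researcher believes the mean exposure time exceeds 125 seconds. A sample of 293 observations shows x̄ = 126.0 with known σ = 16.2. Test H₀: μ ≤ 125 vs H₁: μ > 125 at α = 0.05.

z = 1.057. Critical value: 1.645. Fail to reject H₀.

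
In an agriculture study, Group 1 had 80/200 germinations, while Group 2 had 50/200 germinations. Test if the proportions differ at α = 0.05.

p̂₁ = 0.4, p̂₂ = 0.25, pooled p̂ = 0.325. z = 3.203. Critical: ±1.96. Reject H₀.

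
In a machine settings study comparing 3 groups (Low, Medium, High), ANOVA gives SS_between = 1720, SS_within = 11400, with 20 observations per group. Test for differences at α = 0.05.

df_between = 2, df_within = 57. F = MS_between/MS_within = 860.0/200.0 = 4.3. F_crit ≈ 3.159. Reject H₀. At least one mean differs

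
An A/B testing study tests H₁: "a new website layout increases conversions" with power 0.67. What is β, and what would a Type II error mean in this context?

β = 1 - power = 1 - 0.67 = 0.33. A Type II error is failing to reject H₀ when H₀ is false (false negative) — here, failing to conclude that a new website layout increases conversions when in fact it is true. Consequence: discarding a layout that would have improved conversions — lost revenue.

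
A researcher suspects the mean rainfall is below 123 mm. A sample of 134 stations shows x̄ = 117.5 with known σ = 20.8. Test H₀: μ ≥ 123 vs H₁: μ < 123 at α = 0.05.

z = -3.061. Critical value: -1.645. Reject H₀.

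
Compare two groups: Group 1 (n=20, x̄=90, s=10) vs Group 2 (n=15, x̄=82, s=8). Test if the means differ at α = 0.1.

Pooled sp = 9.2. t = 2.545, df = 33. Critical t = ±1.692. Reject H₀.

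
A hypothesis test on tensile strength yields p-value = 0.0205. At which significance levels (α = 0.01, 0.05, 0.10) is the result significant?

p = 0.0205. Significant at: α = 0.05, 0.1.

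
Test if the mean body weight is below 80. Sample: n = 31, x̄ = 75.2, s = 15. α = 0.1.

t = (75.2 - 80)/(15/√31) = -1.782, df = 30. Critical t = -1.31. Reject H₀.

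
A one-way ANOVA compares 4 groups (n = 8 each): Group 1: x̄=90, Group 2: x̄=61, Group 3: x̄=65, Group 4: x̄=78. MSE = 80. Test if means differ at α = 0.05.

Grand mean = 73.5. SS_between = 4168.0, MS_between = 1389.33. F = 17.367, F_crit ≈ 2.947. Reject H₀.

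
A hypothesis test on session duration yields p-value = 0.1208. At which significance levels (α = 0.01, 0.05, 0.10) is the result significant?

p = 0.1208. Not significant at any of the given levels.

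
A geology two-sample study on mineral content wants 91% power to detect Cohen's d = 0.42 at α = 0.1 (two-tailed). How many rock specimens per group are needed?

z_{α/2} = 1.645, z_β = Φ⁻¹(0.91) = 1.341. For small effect (d = 0.42): n per group = 2(z_{α/2} + z_β)²/d² = 2(1.645 + 1.341)²/0.42² = 101.1 → 102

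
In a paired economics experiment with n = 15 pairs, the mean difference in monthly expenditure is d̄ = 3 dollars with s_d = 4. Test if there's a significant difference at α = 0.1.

t = d̄/(s_d/√n) = 3/(4/√15) = 2.905. df = 14, critical t = ±1.761. Reject H₀.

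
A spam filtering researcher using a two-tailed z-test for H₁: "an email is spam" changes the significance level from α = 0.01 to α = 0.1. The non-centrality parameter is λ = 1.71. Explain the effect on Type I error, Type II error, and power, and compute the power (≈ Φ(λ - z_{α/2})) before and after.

Increasing α from 0.01 to 0.1:
• Type I error rate increases (α is the Type I rate by definition).
• Critical value moves from z_{α/2} = 2.576 to 1.645, so power = Φ(λ - z_{α/2}) goes from Φ(1.71 - 2.576) = 0.193 to Φ(1.71 - 1.645) = 0.526.
• Type II error rate β = 1 - power therefore decreases (0.807 → 0.474).
Appropriate when false negatives are costly — here, a spam email lands in the inbox.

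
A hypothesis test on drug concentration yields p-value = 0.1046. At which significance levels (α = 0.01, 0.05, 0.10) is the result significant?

p = 0.1046. Not significant at any of the given levels.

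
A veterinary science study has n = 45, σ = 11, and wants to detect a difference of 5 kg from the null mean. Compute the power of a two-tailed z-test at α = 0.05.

SE = σ/√n = 11/√45 = 1.64. Non-centrality λ = d/SE = 5/1.64 = 3.049. Power ≈ Φ(λ - z_{α/2}) = Φ(3.049 - 1.96) = Φ(1.089) = 0.862.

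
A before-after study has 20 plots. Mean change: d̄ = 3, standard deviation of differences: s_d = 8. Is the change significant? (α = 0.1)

t = d̄/(s_d/√n) = 3/(8/√20) = 1.677. df = 19, critical t = ±1.729. Fail to reject H₀.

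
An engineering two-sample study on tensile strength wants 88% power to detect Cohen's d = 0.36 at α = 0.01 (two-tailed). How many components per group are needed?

z_{α/2} = 2.576, z_β = Φ⁻¹(0.88) = 1.175. For small effect (d = 0.36): n per group = 2(z_{α/2} + z_β)²/d² = 2(2.576 + 1.175)²/0.36² = 217.1 → 218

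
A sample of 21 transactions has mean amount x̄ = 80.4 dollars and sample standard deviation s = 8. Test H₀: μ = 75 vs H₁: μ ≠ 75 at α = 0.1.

t = (x̄ - μ₀)/(s/√n) = (80.4 - 75)/(8/√21) = 3.093. df = 20, critical t = ±1.725. Reject H₀.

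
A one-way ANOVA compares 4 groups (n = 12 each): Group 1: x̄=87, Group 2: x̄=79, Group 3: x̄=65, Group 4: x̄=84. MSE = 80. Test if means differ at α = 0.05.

Grand mean = 78.75. SS_between = 3417.0, MS_between = 1139.0. F = 14.238, F_crit ≈ 2.816. Reject H₀.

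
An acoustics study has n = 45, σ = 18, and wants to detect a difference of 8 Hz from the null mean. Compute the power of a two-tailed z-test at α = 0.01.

SE = σ/√n = 18/√45 = 2.683. Non-centrality λ = d/SE = 8/2.683 = 2.981. Power ≈ Φ(λ - z_{α/2}) = Φ(2.981 - 2.576) = Φ(0.405) = 0.657.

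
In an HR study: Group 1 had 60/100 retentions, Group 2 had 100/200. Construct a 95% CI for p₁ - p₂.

p̂₁ = 0.6, p̂₂ = 0.5. Difference = 0.1. CI = (-0.018, 0.218)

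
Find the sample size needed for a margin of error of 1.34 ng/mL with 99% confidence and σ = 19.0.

n = (z*σ/E)² = (2.576×19.0/1.34)² = 1334.1 → n = 1335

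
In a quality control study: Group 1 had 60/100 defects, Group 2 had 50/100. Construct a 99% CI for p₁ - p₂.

p̂₁ = 0.6, p̂₂ = 0.5. Difference = 0.1. CI = (-0.08, 0.28)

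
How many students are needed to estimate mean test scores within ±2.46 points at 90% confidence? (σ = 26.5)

n = (z*σ/E)² = (1.645×26.5/2.46)² = 314.02 → n = 315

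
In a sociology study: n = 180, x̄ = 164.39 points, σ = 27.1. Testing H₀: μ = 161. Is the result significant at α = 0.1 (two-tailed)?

z = (164.39 - 161)/(27.1/√180) = 1.678. Since |z| > 1.645, significant at α = 0.1.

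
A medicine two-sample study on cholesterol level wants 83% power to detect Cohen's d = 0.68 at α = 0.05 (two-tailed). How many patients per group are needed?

z_{α/2} = 1.96, z_β = Φ⁻¹(0.83) = 0.954. For medium effect (d = 0.68): n per group = 2(z_{α/2} + z_β)²/d² = 2(1.96 + 0.954)²/0.68² = 36.7 → 37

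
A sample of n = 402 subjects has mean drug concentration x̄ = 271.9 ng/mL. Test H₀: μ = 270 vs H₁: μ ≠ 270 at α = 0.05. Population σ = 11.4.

z = (x̄ - μ₀)/(σ/√n) = (271.9 - 270)/(11.4/√402) = 3.342. Critical value: ±1.96. Since |3.342| > 1.96, Reject H₀.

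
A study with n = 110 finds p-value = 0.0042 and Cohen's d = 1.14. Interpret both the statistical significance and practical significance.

Statistically significant (p = 0.0042 < 0.05). Cohen's d = 1.14 indicates a large effect size. Both statistical and practical significance should be considered.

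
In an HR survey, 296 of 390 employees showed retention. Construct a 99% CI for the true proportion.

p̂ = 0.759. CI = p̂ ± z*√(p̂(1-p̂)/n) = (0.703, 0.815)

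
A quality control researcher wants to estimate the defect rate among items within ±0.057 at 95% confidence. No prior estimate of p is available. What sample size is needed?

Conservative approach: use p = 0.5 (maximizes p(1-p) = 0.25). n = z²(0.25)/E² = 1.96²×0.25/0.057² = 295.6 → n = 296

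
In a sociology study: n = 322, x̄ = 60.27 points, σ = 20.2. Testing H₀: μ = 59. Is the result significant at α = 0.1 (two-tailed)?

z = (60.27 - 59)/(20.2/√322) = 1.128. Since |z| ≤ 1.645, not significant at α = 0.1.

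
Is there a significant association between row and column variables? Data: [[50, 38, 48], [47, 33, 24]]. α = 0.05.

χ² = 4.254. df = 2, critical = 5.991. Fail to reject H₀. No evidence of dependence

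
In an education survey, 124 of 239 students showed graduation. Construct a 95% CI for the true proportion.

p̂ = 0.519. CI = p̂ ± z*√(p̂(1-p̂)/n) = (0.455, 0.582)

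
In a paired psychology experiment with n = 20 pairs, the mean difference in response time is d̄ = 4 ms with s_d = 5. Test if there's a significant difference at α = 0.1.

t = d̄/(s_d/√n) = 4/(5/√20) = 3.578. df = 19, critical t = ±1.729. Reject H₀.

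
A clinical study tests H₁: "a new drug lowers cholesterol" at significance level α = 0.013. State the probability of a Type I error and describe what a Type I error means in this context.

P(Type I error) = α = 0.013. A Type I error is rejecting H₀ when H₀ is actually true (false positive) — here, concluding that a new drug lowers cholesterol when in fact this is not the case. Consequence: approving an ineffective drug — patients take a useless medication and may skip effective alternatives.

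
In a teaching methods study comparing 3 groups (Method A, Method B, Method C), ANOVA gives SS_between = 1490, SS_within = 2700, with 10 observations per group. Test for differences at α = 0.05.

df_between = 2, df_within = 27. F = MS_between/MS_within = 745.0/100.0 = 7.45. F_crit ≈ 3.354. Reject H₀. At least one mean differs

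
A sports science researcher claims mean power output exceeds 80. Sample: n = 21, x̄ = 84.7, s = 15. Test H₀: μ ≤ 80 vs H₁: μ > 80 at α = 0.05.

t = (84.7 - 80)/(15/√21) = 1.436, df = 20. Critical t = 1.725. Fail to reject H₀.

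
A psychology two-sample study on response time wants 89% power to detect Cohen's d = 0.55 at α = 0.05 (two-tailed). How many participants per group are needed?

z_{α/2} = 1.96, z_β = Φ⁻¹(0.89) = 1.227. For medium effect (d = 0.55): n per group = 2(z_{α/2} + z_β)²/d² = 2(1.96 + 1.227)²/0.55² = 67.2 → 68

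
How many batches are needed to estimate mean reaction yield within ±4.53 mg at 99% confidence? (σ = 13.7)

n = (z*σ/E)² = (2.576×13.7/4.53)² = 60.7 → n = 61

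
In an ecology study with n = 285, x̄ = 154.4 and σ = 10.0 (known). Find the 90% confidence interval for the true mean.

CI = x̄ ± z*(σ/√n) = 154.4 ± 1.645(10.0/√285) = 154.4 ± 0.97 = (153.43, 155.37)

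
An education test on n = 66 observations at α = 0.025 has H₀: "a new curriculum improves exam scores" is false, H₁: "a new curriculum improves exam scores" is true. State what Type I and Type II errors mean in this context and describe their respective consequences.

Type I (false positive): concluding that a new curriculum improves exam scores when it is not — adopting a curriculum that gives no real benefit — disruption for nothing. Type II (false negative): failing to conclude that a new curriculum improves exam scores when it is — keeping the old curriculum when the new one would have helped students. Which is costlier depends on domain priorities and is a judgement call rather than a statistical fact.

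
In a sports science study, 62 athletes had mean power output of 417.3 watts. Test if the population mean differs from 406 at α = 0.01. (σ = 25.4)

z = (x̄ - μ₀)/(σ/√n) = (417.3 - 406)/(25.4/√62) = 3.503. Critical value: ±2.576. Since |3.503| > 2.576, Reject H₀.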